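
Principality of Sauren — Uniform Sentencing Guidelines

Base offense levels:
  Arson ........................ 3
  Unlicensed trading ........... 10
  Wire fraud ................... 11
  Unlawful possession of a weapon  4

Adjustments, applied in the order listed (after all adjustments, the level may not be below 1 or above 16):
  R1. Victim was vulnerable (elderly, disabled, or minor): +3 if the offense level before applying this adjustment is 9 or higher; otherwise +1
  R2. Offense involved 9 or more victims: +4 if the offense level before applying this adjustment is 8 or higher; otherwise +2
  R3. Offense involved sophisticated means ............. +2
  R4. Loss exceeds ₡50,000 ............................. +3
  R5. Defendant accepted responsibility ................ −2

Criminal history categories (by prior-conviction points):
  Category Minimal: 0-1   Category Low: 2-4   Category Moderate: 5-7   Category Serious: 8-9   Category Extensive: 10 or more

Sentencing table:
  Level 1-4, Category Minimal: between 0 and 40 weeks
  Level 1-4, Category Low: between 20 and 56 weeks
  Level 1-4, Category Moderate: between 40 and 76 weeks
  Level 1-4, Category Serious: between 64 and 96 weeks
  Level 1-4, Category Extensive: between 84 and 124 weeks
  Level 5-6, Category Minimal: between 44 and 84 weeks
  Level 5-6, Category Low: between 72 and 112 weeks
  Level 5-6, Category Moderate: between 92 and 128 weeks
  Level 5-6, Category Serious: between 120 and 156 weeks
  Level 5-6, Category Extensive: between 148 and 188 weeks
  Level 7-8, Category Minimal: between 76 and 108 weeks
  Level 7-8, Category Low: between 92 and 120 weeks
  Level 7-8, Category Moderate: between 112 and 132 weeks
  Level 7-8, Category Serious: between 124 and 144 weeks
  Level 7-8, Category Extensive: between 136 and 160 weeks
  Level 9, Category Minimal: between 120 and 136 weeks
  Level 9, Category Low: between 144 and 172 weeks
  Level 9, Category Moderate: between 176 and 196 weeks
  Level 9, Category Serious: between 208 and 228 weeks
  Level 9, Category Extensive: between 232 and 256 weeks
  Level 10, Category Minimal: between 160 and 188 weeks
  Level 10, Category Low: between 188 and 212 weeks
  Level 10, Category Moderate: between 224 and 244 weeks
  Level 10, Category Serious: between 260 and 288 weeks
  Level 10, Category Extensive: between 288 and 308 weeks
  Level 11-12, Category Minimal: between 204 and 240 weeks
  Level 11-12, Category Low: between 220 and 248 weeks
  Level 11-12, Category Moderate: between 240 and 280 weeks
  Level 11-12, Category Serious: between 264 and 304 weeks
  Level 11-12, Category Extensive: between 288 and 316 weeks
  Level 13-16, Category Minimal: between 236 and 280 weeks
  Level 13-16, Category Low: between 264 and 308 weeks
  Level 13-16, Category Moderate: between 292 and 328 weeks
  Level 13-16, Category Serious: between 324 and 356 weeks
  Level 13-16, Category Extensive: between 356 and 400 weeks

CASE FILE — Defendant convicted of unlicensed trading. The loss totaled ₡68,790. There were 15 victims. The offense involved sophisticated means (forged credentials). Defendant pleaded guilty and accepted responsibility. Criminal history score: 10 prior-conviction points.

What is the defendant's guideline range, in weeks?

Base offense level for unlicensed trading: 10.
R1 does not apply.
R2 applies (level before this adjustment is 10 ≥ 8, so +4): 10 + 4 = 14.
R3 applies: 14 + 2 = 16.
R4 applies: 16 + 3 = 19.
R5 applies: 19 − 2 = 17.
Level 17 exceeds the maximum of 16; capped at 16.
Final offense level: 16.
Criminal history: 10 prior points → Category Extensive (10+).
Level 16 falls in the 13-16 band.
Grid: Level 13-16 × Category Extensive = 356-400 weeks.

356-400 weeks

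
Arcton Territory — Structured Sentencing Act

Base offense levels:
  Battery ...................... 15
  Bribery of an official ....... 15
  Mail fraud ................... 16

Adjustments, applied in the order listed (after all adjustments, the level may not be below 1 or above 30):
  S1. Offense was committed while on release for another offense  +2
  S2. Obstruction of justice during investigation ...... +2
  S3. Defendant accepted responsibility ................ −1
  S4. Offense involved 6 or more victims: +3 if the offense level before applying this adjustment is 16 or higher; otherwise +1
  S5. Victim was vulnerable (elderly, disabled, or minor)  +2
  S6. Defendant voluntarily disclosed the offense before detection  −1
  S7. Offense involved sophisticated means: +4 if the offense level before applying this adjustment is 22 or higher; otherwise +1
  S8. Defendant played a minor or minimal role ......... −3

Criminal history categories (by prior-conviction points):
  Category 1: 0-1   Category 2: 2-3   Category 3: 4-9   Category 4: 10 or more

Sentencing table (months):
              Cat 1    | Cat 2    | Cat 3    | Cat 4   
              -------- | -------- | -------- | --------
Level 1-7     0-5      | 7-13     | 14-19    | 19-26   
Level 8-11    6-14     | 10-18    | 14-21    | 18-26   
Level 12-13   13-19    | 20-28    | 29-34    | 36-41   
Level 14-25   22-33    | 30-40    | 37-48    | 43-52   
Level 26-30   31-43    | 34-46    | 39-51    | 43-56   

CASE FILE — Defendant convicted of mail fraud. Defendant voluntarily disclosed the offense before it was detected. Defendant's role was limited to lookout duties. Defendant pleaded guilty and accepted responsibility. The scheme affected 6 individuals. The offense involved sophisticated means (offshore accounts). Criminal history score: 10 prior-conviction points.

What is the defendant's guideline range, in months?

36-41 months

Base offense level for mail fraud: 16.
S2 does not apply.
S3 applies: 16 − 1 = 15.
S4 applies (level before this adjustment is 15 < 16, so +1): 15 + 1 = 16.
S5 does not apply.
S6 applies: 16 − 1 = 15.
S7 applies (level before this adjustment is 15 < 22, so +1): 15 + 1 = 16.
S8 applies: 16 − 3 = 13.
Final offense level: 13.
Criminal history: 10 prior points → Category 4 (10+).
Level 13 falls in the 12-13 band.
Grid: Level 12-13 × Category 4 = 36-41 months.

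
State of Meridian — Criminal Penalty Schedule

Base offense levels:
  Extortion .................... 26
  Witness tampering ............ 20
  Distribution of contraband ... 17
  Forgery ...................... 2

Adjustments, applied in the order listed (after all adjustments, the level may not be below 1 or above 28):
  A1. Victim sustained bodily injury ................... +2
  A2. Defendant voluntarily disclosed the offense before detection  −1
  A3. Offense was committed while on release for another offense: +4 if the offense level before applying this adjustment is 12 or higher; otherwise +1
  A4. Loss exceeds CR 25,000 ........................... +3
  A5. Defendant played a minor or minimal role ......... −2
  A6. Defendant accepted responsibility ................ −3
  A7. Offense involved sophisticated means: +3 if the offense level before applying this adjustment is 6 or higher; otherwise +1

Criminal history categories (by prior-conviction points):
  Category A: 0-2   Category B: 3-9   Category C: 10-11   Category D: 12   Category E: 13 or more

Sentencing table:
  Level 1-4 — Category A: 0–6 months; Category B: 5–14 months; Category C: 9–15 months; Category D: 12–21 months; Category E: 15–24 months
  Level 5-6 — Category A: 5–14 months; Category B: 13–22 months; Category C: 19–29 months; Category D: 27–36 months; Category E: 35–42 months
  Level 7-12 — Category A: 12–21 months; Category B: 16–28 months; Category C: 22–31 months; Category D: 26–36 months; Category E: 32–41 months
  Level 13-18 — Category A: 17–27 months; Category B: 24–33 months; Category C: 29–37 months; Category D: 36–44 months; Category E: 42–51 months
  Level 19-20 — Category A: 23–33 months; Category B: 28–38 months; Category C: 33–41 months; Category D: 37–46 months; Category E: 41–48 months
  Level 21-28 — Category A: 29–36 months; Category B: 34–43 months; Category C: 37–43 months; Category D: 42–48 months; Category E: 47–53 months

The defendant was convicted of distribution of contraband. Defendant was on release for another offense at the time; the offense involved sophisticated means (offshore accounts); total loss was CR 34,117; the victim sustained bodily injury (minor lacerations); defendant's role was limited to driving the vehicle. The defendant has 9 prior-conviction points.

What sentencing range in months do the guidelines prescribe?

34-43 months

Base offense level for distribution of contraband: 17.
A1 applies: 17 + 2 = 19.
A3 applies (level before this adjustment is 19 ≥ 12, so +4): 19 + 4 = 23.
A4 applies: 23 + 3 = 26.
A5 applies: 26 − 2 = 24.
A7 applies (level before this adjustment is 24 ≥ 6, so +3): 24 + 3 = 27.
Final offense level: 27.
Criminal history: 9 prior points → Category B (3-9).
Level 27 falls in the 21-28 band.
Grid: Level 21-28 × Category B = 34-43 months.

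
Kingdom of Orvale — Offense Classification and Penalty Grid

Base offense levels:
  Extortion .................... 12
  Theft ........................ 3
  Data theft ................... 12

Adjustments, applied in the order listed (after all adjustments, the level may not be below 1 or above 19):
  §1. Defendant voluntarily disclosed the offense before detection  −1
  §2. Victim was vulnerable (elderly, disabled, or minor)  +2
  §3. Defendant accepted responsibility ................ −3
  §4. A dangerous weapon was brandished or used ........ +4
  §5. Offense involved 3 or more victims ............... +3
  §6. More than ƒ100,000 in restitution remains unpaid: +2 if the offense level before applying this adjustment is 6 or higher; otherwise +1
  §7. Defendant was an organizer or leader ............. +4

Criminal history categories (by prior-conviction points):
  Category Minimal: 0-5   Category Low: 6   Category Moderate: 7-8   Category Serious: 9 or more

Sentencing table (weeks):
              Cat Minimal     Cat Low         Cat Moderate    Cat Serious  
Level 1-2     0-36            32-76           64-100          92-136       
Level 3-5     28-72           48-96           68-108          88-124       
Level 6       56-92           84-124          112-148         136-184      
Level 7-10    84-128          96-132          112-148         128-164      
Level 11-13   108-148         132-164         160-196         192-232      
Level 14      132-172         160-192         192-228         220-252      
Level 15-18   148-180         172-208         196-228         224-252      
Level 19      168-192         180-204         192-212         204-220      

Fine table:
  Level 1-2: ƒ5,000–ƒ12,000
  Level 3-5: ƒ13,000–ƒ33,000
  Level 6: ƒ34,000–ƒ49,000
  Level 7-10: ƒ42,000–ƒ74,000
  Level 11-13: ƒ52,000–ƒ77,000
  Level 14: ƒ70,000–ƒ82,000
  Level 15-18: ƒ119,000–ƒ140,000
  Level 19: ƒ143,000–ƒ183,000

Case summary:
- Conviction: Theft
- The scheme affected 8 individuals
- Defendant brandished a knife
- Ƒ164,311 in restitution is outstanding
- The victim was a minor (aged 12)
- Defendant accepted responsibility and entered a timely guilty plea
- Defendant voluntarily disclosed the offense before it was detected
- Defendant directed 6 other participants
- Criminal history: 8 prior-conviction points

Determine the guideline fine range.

ƒ70,000–ƒ82,000

Base offense level for theft: 3.
§1 applies: 3 − 1 = 2.
§2 applies: 2 + 2 = 4.
§3 applies: 4 − 3 = 1.
§4 applies: 1 + 4 = 5.
§5 applies: 5 + 3 = 8.
§6 applies (level before this adjustment is 8 ≥ 6, so +2): 8 + 2 = 10.
§7 applies: 10 + 4 = 14.
Final offense level: 14.
Level 14 falls in the 14 band.
Fine table: Level 14 → ƒ70,000–ƒ82,000.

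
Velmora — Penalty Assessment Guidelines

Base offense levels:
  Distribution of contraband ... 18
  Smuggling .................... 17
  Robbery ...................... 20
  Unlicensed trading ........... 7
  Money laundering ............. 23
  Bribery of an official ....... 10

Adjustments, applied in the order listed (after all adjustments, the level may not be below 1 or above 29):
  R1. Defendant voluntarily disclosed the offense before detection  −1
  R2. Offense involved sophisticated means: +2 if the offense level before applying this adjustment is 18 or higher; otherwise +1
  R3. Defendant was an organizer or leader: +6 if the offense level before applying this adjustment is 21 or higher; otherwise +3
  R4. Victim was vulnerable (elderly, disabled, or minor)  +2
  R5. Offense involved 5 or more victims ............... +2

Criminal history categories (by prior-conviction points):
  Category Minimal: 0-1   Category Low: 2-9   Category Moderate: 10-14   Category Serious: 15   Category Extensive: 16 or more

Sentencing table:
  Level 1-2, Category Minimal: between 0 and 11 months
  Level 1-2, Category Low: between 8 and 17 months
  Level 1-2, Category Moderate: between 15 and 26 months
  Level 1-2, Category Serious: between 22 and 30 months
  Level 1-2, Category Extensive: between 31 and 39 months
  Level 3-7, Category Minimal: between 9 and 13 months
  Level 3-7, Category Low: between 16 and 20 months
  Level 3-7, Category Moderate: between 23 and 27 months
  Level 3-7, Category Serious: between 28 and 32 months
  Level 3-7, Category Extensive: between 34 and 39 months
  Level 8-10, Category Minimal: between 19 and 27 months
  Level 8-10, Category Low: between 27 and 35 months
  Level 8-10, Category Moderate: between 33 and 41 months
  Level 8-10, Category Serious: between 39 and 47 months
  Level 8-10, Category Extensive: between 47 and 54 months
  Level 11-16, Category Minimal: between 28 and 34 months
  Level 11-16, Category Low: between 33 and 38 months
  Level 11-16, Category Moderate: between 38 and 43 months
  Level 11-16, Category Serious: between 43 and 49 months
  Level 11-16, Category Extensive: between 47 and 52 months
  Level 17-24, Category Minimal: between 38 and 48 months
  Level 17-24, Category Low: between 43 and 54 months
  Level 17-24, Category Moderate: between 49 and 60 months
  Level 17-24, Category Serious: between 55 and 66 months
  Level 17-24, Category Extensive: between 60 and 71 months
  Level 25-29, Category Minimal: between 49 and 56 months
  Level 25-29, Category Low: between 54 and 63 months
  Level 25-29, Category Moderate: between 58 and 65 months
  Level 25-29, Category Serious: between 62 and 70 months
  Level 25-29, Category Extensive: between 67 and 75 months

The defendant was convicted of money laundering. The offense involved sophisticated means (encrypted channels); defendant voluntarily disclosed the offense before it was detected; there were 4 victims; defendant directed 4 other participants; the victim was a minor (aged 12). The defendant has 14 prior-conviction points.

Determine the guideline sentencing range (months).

Base offense level for money laundering: 23.
R1 applies: 23 − 1 = 22.
R2 applies (level before this adjustment is 22 ≥ 18, so +2): 22 + 2 = 24.
R3 applies (level before this adjustment is 24 ≥ 21, so +6): 24 + 6 = 30.
R4 applies: 30 + 2 = 32.
R5 does not apply.
Level 32 exceeds the maximum of 29; capped at 29.
Final offense level: 29.
Criminal history: 14 prior points → Category Moderate (10-14).
Level 29 falls in the 25-29 band.
Grid: Level 25-29 × Category Moderate = 58-65 months.

58-65 months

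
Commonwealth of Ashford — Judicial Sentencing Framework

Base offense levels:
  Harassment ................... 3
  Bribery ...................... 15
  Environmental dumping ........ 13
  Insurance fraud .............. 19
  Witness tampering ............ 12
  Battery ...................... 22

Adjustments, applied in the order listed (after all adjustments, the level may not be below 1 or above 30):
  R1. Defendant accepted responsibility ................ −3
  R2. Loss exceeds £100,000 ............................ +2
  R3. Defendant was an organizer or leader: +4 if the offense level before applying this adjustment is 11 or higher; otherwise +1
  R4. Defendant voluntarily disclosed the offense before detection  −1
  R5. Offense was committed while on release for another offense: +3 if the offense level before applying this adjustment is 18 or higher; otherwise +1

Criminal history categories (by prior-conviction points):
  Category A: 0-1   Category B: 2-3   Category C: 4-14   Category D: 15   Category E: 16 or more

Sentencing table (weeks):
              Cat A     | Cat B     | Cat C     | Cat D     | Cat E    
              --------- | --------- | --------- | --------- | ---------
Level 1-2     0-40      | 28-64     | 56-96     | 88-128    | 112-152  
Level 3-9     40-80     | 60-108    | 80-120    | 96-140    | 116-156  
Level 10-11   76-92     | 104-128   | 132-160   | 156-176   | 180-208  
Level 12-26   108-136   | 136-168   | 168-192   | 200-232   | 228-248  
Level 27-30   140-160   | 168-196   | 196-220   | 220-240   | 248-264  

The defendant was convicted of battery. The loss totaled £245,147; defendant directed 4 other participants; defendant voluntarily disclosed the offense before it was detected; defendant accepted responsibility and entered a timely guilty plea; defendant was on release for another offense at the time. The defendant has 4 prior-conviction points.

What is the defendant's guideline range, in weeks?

196-220 weeks

Base offense level for battery: 22.
R1 applies: 22 − 3 = 19.
R2 applies: 19 + 2 = 21.
R3 applies (level before this adjustment is 21 ≥ 11, so +4): 21 + 4 = 25.
R4 applies: 25 − 1 = 24.
R5 applies (level before this adjustment is 24 ≥ 18, so +3): 24 + 3 = 27.
Final offense level: 27.
Criminal history: 4 prior points → Category C (4-14).
Level 27 falls in the 27-30 band.
Grid: Level 27-30 × Category C = 196-220 weeks.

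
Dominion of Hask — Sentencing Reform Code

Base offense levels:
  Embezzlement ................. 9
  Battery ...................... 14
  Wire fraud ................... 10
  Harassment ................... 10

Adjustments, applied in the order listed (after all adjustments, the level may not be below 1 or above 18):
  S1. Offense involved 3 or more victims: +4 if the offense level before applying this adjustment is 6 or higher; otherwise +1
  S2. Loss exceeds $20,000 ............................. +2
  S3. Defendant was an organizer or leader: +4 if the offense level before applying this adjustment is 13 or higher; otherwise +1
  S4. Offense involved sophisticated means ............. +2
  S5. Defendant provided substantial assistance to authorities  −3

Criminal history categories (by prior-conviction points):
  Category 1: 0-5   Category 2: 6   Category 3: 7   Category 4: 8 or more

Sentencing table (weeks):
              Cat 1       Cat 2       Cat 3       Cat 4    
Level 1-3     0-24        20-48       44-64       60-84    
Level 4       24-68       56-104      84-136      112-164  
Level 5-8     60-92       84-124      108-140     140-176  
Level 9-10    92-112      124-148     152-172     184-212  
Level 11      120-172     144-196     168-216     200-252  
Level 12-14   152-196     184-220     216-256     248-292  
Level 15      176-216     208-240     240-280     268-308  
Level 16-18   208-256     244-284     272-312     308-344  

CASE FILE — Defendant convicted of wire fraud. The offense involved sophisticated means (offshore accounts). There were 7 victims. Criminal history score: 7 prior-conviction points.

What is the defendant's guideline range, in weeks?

Base offense level for wire fraud: 10.
S1 applies (level before this adjustment is 10 ≥ 6, so +4): 10 + 4 = 14.
S2 does not apply.
S3 does not apply.
S4 applies: 14 + 2 = 16.
Final offense level: 16.
Criminal history: 7 prior points → Category 3 (7).
Level 16 falls in the 16-18 band.
Grid: Level 16-18 × Category 3 = 272-312 weeks.

272-312 weeks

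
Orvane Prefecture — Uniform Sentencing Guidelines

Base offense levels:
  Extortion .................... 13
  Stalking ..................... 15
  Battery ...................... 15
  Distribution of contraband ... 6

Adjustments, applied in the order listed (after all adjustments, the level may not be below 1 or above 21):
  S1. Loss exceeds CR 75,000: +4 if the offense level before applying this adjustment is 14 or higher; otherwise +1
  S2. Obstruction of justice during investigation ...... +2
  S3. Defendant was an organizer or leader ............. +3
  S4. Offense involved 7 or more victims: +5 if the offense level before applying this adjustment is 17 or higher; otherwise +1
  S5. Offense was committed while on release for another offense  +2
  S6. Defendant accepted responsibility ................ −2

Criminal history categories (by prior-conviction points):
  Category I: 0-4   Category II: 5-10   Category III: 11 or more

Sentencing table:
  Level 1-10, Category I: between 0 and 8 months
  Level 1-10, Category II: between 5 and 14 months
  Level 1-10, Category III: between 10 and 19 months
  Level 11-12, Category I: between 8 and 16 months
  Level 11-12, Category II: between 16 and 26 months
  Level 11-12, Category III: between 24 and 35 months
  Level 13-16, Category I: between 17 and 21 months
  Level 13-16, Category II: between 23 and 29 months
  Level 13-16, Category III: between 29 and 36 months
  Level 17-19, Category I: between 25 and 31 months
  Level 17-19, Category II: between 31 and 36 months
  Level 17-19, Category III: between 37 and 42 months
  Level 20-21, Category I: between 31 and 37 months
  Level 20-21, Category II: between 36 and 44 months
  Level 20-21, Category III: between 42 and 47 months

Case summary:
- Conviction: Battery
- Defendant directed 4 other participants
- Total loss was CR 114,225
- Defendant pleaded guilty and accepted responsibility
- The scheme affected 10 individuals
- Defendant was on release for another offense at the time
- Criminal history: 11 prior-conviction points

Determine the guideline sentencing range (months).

42-47 months

Base offense level for battery: 15.
S1 applies (level before this adjustment is 15 ≥ 14, so +4): 15 + 4 = 19.
S2 does not apply.
S3 applies: 19 + 3 = 22.
S4 applies (level before this adjustment is 22 ≥ 17, so +5): 22 + 5 = 27.
S5 applies: 27 + 2 = 29.
S6 applies: 29 − 2 = 27.
Level 27 exceeds the maximum of 21; capped at 21.
Final offense level: 21.
Criminal history: 11 prior points → Category III (11+).
Level 21 falls in the 20-21 band.
Grid: Level 20-21 × Category III = 42-47 months.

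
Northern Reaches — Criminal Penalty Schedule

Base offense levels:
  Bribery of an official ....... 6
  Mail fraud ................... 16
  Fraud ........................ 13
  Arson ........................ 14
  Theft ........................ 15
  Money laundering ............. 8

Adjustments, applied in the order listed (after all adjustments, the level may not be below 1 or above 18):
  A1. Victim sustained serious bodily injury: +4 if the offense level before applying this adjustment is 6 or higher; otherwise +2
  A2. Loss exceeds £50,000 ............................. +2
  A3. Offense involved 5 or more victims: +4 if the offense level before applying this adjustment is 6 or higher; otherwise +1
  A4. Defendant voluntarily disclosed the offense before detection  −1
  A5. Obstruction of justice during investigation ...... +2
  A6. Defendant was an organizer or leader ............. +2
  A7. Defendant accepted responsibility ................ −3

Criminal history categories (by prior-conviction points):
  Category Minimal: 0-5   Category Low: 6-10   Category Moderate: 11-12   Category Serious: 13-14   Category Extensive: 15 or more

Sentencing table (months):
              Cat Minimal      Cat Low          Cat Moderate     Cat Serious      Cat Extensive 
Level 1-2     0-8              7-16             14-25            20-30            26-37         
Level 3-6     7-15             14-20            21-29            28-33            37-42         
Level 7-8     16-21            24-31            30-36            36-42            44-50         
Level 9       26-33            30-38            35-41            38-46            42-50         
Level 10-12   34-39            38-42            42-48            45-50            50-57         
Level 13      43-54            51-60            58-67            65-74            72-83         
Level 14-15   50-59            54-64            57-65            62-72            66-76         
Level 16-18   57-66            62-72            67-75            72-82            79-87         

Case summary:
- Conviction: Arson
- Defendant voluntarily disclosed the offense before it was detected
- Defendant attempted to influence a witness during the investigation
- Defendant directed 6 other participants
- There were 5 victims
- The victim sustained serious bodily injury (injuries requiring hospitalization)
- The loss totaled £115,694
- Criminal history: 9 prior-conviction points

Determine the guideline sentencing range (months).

Base offense level for arson: 14.
A1 applies (level before this adjustment is 14 ≥ 6, so +4): 14 + 4 = 18.
A2 applies: 18 + 2 = 20.
A3 applies (level before this adjustment is 20 ≥ 6, so +4): 20 + 4 = 24.
A4 applies: 24 − 1 = 23.
A5 applies: 23 + 2 = 25.
A6 applies: 25 + 2 = 27.
Level 27 exceeds the maximum of 18; capped at 18.
Final offense level: 18.
Criminal history: 9 prior points → Category Low (6-10).
Level 18 falls in the 16-18 band.
Grid: Level 16-18 × Category Low = 62-72 months.

62-72 months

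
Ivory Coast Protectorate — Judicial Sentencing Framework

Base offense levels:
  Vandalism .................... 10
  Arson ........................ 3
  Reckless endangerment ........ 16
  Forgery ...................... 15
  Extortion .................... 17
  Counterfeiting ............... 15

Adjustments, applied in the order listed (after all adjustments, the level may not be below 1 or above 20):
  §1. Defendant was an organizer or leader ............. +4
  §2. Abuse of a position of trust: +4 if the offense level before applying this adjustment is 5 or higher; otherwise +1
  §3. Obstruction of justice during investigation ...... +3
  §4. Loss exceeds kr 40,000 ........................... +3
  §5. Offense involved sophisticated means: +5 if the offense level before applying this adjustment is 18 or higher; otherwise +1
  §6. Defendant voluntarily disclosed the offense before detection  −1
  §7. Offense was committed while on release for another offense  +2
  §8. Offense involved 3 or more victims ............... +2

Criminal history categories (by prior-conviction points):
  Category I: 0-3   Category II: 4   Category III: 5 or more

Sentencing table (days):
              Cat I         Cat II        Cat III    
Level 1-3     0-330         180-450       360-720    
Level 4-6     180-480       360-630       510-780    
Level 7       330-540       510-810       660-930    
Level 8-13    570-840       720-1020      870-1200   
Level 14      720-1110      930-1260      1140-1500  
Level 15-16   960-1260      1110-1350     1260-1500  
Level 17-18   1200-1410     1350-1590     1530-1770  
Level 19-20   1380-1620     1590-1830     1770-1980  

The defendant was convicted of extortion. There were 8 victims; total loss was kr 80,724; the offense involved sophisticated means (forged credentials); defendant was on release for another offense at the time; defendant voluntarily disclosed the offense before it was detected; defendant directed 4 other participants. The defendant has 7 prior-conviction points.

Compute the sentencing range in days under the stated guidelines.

Base offense level for extortion: 17.
§1 applies: 17 + 4 = 21.
§2 does not apply.
§3 does not apply.
§4 applies: 21 + 3 = 24.
§5 applies (level before this adjustment is 24 ≥ 18, so +5): 24 + 5 = 29.
§6 applies: 29 − 1 = 28.
§7 applies: 28 + 2 = 30.
§8 applies: 30 + 2 = 32.
Level 32 exceeds the maximum of 20; capped at 20.
Final offense level: 20.
Criminal history: 7 prior points → Category III (5+).
Level 20 falls in the 19-20 band.
Grid: Level 19-20 × Category III = 1770-1980 days.

1770-1980 days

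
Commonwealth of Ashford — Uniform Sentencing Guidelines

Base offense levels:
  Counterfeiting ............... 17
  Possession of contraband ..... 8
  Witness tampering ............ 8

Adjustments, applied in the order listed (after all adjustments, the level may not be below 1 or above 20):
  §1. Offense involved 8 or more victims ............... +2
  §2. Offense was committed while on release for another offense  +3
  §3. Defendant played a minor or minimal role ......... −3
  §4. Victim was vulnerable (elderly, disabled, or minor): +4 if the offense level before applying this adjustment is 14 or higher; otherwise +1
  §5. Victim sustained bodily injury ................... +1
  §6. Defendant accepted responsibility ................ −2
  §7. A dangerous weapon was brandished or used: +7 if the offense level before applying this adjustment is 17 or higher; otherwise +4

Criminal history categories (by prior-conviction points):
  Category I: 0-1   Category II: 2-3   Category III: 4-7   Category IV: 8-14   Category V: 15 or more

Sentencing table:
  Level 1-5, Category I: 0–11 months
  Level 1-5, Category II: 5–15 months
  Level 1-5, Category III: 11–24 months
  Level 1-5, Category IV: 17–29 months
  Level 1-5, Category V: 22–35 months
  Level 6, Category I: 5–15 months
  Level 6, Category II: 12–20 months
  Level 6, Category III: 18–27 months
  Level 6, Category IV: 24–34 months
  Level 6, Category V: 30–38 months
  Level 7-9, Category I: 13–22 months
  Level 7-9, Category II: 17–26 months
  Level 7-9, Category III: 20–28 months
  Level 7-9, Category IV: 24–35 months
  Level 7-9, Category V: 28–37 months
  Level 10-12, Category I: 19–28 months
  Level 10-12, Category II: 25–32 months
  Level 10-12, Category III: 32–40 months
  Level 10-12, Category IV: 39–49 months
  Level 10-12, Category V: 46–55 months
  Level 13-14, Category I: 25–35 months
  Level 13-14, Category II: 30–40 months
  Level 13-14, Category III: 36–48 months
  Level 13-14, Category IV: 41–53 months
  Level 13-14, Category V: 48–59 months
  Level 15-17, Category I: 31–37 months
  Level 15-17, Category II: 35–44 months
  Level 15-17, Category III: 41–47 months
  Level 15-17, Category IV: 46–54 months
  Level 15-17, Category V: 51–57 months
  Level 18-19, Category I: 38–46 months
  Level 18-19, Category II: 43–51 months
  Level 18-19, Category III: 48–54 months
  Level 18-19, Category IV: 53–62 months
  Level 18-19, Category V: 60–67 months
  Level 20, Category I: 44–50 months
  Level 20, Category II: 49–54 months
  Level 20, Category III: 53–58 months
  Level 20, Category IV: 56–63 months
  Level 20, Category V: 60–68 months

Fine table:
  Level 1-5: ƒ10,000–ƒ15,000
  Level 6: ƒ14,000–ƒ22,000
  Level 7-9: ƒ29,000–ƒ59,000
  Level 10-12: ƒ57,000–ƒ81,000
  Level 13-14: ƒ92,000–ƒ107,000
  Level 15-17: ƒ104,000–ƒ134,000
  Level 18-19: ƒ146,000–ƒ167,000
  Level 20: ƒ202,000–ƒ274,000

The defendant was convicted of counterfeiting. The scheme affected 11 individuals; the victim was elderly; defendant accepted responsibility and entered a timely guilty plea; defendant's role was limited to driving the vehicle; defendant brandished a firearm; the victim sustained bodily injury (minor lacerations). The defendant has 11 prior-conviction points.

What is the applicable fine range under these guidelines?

ƒ202,000–ƒ274,000

Base offense level for counterfeiting: 17.
§1 applies: 17 + 2 = 19.
§3 applies: 19 − 3 = 16.
§4 applies (level before this adjustment is 16 ≥ 14, so +4): 16 + 4 = 20.
§5 applies: 20 + 1 = 21.
§6 applies: 21 − 2 = 19.
§7 applies (level before this adjustment is 19 ≥ 17, so +7): 19 + 7 = 26.
Level 26 exceeds the maximum of 20; capped at 20.
Final offense level: 20.
Level 20 falls in the 20 band.
Fine table: Level 20 → ƒ202,000–ƒ274,000.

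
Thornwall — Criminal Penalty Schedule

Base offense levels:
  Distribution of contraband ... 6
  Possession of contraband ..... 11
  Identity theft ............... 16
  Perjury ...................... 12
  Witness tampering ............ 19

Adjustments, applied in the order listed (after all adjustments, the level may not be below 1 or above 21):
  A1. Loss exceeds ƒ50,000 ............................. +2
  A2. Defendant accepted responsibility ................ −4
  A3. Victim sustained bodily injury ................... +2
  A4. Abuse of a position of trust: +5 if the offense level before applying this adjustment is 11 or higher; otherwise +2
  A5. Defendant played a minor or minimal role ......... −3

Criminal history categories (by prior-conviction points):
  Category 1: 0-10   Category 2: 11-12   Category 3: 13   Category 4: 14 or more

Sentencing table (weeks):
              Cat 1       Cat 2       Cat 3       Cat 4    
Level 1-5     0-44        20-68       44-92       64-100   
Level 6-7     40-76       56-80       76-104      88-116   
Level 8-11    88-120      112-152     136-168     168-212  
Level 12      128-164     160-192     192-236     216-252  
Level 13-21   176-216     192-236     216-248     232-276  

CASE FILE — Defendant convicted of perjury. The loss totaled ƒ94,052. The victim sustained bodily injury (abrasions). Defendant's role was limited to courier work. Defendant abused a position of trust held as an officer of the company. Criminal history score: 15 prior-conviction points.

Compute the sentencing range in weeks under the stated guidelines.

Base offense level for perjury: 12.
A1 applies: 12 + 2 = 14.
A3 applies: 14 + 2 = 16.
A4 applies (level before this adjustment is 16 ≥ 11, so +5): 16 + 5 = 21.
A5 applies: 21 − 3 = 18.
Final offense level: 18.
Criminal history: 15 prior points → Category 4 (14+).
Level 18 falls in the 13-21 band.
Grid: Level 13-21 × Category 4 = 232-276 weeks.

232-276 weeks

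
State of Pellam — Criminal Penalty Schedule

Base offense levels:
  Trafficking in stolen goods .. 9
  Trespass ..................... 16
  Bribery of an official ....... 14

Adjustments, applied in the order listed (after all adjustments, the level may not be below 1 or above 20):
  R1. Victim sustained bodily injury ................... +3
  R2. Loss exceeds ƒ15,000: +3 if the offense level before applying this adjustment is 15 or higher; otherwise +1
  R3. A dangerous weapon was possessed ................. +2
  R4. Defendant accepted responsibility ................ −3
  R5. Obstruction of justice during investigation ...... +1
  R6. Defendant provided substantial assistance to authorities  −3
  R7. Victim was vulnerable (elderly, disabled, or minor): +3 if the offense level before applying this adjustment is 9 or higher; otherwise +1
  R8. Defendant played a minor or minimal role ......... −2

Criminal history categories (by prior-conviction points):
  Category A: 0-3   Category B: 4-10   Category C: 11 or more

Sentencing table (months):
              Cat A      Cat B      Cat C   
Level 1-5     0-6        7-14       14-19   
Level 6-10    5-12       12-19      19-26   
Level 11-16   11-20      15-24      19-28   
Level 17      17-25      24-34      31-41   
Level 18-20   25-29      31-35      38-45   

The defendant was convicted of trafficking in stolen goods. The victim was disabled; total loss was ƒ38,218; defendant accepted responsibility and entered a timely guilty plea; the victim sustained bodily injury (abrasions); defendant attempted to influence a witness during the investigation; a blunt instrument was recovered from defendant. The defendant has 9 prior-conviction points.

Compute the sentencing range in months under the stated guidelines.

Base offense level for trafficking in stolen goods: 9.
R1 applies: 9 + 3 = 12.
R2 applies (level before this adjustment is 12 < 15, so +1): 12 + 1 = 13.
R3 applies: 13 + 2 = 15.
R4 applies: 15 − 3 = 12.
R5 applies: 12 + 1 = 13.
R6 does not apply.
R7 applies (level before this adjustment is 13 ≥ 9, so +3): 13 + 3 = 16.
R8 does not apply.
Final offense level: 16.
Criminal history: 9 prior points → Category B (4-10).
Level 16 falls in the 11-16 band.
Grid: Level 11-16 × Category B = 15-24 months.

15-24 months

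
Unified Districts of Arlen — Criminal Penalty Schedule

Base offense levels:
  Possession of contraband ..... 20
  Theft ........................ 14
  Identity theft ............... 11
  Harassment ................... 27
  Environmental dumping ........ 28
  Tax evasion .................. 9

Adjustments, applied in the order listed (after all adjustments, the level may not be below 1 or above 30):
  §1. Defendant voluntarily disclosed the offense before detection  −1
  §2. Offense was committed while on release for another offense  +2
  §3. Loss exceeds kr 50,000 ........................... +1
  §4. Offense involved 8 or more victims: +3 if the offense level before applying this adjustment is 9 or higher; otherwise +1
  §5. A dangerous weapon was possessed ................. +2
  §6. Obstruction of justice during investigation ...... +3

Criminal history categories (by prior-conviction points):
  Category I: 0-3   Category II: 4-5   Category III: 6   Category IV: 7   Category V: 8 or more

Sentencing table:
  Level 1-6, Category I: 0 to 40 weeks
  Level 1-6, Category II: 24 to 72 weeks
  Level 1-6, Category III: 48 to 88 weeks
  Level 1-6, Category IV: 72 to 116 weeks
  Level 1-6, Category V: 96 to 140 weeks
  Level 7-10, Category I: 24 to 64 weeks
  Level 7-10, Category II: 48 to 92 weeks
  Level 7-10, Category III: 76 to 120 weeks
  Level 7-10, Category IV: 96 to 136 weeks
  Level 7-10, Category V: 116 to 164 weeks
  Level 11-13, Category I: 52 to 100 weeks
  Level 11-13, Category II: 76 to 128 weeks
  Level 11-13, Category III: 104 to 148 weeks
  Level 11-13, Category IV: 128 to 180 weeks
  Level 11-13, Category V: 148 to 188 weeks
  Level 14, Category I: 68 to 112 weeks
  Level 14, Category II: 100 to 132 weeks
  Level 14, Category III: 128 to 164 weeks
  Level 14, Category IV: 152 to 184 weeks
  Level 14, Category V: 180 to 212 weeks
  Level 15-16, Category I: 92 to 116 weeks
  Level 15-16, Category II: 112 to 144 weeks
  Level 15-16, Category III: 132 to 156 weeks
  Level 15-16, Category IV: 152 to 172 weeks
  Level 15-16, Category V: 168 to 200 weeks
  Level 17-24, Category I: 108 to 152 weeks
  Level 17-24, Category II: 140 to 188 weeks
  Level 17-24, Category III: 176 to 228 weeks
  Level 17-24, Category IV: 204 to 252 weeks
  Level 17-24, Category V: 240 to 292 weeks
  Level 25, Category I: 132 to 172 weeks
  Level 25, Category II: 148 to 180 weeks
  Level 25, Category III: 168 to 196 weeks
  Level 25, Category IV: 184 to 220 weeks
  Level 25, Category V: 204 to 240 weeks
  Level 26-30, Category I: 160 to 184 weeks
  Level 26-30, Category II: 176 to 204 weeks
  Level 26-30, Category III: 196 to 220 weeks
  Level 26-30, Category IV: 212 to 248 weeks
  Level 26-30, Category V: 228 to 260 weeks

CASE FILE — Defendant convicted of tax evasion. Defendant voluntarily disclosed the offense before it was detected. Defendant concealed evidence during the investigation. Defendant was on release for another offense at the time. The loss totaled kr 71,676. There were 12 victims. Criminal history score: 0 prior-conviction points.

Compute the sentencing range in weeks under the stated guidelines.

Base offense level for tax evasion: 9.
§1 applies: 9 − 1 = 8.
§2 applies: 8 + 2 = 10.
§3 applies: 10 + 1 = 11.
§4 applies (level before this adjustment is 11 ≥ 9, so +3): 11 + 3 = 14.
§6 applies: 14 + 3 = 17.
Final offense level: 17.
Criminal history: 0 prior points → Category I (0-3).
Level 17 falls in the 17-24 band.
Grid: Level 17-24 × Category I = 108-152 weeks.

108-152 weeks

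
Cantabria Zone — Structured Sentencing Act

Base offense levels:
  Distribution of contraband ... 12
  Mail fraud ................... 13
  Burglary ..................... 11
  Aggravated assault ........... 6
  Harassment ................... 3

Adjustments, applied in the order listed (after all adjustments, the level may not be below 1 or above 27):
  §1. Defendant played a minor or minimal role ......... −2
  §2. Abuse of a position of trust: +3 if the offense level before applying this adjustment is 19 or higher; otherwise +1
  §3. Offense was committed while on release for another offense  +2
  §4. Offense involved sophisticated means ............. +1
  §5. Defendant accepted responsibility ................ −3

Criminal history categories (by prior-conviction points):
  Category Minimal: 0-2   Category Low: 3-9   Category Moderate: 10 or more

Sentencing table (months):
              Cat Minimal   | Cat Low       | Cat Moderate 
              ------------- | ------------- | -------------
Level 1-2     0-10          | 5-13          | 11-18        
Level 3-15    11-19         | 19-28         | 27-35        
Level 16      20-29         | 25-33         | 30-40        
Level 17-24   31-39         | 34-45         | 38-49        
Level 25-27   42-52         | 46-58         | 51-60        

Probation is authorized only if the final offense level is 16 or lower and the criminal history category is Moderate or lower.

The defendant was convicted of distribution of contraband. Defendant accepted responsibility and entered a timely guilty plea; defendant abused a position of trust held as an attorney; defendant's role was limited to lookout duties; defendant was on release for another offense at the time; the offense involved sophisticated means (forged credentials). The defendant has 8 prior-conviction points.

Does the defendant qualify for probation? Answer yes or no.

Base offense level for distribution of contraband: 12.
§1 applies: 12 − 2 = 10.
§2 applies (level before this adjustment is 10 < 19, so +1): 10 + 1 = 11.
§3 applies: 11 + 2 = 13.
§4 applies: 13 + 1 = 14.
§5 applies: 14 − 3 = 11.
Final offense level: 11.
Criminal history: 8 prior points → Category Low (3-9).
Level 11 falls in the 3-15 band.
Grid: Level 3-15 × Category Low = 19-28 months.
Probation check: level 11 ≤ 16 and category Low ≤ Moderate → eligible.

Yes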